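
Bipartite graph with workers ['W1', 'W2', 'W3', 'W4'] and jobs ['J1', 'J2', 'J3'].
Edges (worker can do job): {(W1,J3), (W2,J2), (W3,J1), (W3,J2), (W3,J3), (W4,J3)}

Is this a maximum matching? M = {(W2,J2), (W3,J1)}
No, size 2 is not maximum

Proposed matching has size 2.
Maximum matching size for this graph: 3.

This is NOT maximum - can be improved to size 3.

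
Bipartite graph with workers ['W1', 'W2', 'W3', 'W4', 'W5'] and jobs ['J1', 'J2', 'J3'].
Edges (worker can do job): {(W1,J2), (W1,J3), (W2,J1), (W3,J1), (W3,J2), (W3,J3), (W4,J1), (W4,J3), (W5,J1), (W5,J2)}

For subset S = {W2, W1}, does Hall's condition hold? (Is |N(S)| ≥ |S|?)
Yes: |N(S)| = 3, |S| = 2

Subset S = {W2, W1}
Neighbors N(S) = {J1, J2, J3}

|N(S)| = 3, |S| = 2
Hall's condition: |N(S)| ≥ |S| is satisfied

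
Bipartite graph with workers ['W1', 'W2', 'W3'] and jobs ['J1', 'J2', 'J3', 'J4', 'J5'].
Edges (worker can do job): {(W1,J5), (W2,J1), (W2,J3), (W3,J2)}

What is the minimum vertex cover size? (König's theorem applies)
Minimum vertex cover size = 3

By König's theorem: in bipartite graphs,
min vertex cover = max matching = 3

Maximum matching has size 3, so minimum vertex cover also has size 3.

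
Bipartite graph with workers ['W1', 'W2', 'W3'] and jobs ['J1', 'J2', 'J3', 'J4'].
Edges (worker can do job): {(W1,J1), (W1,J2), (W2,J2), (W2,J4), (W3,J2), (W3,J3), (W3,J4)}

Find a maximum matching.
Matching: {(W1,J1), (W2,J4), (W3,J2)}

Maximum matching (size 3):
  W1 → J1
  W2 → J4
  W3 → J2

Each worker is assigned to at most one job, and each job to at most one worker.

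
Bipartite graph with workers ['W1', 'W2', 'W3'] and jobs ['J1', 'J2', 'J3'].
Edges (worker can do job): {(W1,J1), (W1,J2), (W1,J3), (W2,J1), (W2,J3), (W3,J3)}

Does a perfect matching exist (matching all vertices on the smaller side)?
Yes, perfect matching exists (size 3)

Perfect matching: {(W1,J2), (W2,J1), (W3,J3)}
All 3 vertices on the smaller side are matched.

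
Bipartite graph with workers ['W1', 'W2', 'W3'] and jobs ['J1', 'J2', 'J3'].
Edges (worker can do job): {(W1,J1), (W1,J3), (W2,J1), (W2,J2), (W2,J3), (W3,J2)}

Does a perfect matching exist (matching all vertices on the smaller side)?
Yes, perfect matching exists (size 3)

Perfect matching: {(W1,J3), (W2,J1), (W3,J2)}
All 3 vertices on the smaller side are matched.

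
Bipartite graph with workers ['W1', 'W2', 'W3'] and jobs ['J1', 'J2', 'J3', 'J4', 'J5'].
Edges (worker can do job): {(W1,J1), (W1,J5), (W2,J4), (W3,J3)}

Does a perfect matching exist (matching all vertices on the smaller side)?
Yes, perfect matching exists (size 3)

Perfect matching: {(W1,J5), (W2,J4), (W3,J3)}
All 3 vertices on the smaller side are matched.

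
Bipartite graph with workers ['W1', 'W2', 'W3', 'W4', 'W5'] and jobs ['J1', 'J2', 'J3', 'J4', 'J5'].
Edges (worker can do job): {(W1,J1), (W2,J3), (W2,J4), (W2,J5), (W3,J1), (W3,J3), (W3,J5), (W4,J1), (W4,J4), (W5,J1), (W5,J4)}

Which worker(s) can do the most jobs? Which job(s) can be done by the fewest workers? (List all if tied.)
Most versatile: W2, W3 (3 jobs); Least covered: J2 (0 workers)

Worker degrees (jobs they can do): W1:1, W2:3, W3:3, W4:2, W5:2
Job degrees (workers who can do it): J1:4, J2:0, J3:2, J4:3, J5:2

Maximum worker degree is 3, achieved by: W2, W3
Minimum job degree is 0, achieved by: J2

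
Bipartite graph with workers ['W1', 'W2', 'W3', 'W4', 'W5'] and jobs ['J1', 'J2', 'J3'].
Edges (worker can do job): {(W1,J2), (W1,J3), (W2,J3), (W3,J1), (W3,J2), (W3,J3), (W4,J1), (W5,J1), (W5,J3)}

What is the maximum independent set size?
Maximum independent set = 5

By König's theorem:
- Min vertex cover = Max matching = 3
- Max independent set = Total vertices - Min vertex cover
- Max independent set = 8 - 3 = 5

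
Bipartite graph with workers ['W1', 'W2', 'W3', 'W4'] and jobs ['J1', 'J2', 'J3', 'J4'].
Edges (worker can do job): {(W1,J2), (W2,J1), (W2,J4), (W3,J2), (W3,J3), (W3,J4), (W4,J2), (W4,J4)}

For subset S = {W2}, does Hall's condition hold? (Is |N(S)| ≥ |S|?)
Yes: |N(S)| = 2, |S| = 1

Subset S = {W2}
Neighbors N(S) = {J1, J4}

|N(S)| = 2, |S| = 1
Hall's condition: |N(S)| ≥ |S| is satisfied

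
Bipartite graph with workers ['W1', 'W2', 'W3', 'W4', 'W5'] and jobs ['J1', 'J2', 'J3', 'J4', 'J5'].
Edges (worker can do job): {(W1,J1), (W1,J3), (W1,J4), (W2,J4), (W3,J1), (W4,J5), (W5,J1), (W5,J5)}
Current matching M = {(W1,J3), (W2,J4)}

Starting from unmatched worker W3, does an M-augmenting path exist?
Yes: W3 → J1

An M-augmenting path alternates non-matching / matching edges, starting and ending at unmatched vertices.
Path: W3 → J1
(J1 is unmatched in M, so the path is augmenting.)
Flipping edges along this path would increase |M| from 2 to 3.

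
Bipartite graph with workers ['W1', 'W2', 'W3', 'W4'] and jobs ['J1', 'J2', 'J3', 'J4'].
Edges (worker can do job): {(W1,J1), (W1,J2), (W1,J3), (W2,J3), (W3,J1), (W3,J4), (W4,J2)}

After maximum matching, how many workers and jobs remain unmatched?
Unmatched: 0 workers, 0 jobs

Maximum matching size: 4
Workers: 4 total, 4 matched, 0 unmatched
Jobs: 4 total, 4 matched, 0 unmatched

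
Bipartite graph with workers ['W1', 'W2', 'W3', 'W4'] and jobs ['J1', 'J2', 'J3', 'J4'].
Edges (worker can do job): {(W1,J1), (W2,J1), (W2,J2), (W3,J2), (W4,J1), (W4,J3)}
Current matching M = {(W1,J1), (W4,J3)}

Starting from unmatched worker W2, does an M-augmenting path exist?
Yes: W2 → J2

An M-augmenting path alternates non-matching / matching edges, starting and ending at unmatched vertices.
Path: W2 → J2
(J2 is unmatched in M, so the path is augmenting.)
Flipping edges along this path would increase |M| from 2 to 3.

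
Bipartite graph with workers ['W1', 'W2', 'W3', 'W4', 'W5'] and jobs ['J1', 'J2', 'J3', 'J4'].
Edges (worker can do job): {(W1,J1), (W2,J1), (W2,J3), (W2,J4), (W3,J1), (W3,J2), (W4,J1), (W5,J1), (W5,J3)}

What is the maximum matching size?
Maximum matching size = 4

Maximum matching: {(W2,J4), (W3,J2), (W4,J1), (W5,J3)}
Size: 4

This assigns 4 workers to 4 distinct jobs.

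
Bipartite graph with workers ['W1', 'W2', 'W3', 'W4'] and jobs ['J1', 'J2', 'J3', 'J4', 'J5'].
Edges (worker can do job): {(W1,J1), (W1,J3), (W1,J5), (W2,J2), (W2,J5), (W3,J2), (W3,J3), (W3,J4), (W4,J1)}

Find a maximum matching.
Matching: {(W1,J5), (W2,J2), (W3,J3), (W4,J1)}

Maximum matching (size 4):
  W1 → J5
  W2 → J2
  W3 → J3
  W4 → J1

Each worker is assigned to at most one job, and each job to at most one worker.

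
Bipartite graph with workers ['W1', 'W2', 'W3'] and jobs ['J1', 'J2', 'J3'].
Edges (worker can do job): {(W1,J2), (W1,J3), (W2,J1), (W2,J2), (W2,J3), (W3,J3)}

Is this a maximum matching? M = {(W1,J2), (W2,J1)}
No, size 2 is not maximum

Proposed matching has size 2.
Maximum matching size for this graph: 3.

This is NOT maximum - can be improved to size 3.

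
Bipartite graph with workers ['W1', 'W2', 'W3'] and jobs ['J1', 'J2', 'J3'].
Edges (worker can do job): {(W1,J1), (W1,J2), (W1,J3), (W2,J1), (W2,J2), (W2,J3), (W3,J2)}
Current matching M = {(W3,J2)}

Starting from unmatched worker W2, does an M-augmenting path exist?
Yes: W2 → J1

An M-augmenting path alternates non-matching / matching edges, starting and ending at unmatched vertices.
Path: W2 → J1
(J1 is unmatched in M, so the path is augmenting.)
Flipping edges along this path would increase |M| from 1 to 2.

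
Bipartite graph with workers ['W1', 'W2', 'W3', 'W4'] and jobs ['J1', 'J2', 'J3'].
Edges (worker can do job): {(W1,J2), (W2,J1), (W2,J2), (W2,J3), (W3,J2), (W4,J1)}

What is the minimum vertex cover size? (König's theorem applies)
Minimum vertex cover size = 3

By König's theorem: in bipartite graphs,
min vertex cover = max matching = 3

Maximum matching has size 3, so minimum vertex cover also has size 3.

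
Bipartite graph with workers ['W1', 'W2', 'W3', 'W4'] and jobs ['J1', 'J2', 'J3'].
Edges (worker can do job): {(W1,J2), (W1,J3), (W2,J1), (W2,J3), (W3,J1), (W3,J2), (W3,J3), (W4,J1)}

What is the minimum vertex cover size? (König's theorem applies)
Minimum vertex cover size = 3

By König's theorem: in bipartite graphs,
min vertex cover = max matching = 3

Maximum matching has size 3, so minimum vertex cover also has size 3.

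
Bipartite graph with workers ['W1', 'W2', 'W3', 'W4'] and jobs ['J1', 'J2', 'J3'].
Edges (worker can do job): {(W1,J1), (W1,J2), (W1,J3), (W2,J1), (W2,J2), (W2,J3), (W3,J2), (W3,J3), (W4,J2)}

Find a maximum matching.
Matching: {(W1,J1), (W3,J3), (W4,J2)}

Maximum matching (size 3):
  W1 → J1
  W3 → J3
  W4 → J2

Each worker is assigned to at most one job, and each job to at most one worker.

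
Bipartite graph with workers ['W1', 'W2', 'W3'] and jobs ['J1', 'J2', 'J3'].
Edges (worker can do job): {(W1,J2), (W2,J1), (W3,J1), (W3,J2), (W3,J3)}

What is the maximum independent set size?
Maximum independent set = 3

By König's theorem:
- Min vertex cover = Max matching = 3
- Max independent set = Total vertices - Min vertex cover
- Max independent set = 6 - 3 = 3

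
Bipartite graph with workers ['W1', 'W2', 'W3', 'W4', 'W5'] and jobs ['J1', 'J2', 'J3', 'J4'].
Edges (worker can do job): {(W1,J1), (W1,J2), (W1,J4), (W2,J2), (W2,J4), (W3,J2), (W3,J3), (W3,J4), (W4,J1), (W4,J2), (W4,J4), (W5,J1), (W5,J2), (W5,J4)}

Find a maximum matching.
Matching: {(W1,J4), (W3,J3), (W4,J1), (W5,J2)}

Maximum matching (size 4):
  W1 → J4
  W3 → J3
  W4 → J1
  W5 → J2

Each worker is assigned to at most one job, and each job to at most one worker.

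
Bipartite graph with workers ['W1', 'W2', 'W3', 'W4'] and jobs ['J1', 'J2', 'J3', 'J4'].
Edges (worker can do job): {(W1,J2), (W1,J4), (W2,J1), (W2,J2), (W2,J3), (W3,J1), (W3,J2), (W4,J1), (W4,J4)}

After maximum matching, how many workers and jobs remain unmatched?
Unmatched: 0 workers, 0 jobs

Maximum matching size: 4
Workers: 4 total, 4 matched, 0 unmatched
Jobs: 4 total, 4 matched, 0 unmatched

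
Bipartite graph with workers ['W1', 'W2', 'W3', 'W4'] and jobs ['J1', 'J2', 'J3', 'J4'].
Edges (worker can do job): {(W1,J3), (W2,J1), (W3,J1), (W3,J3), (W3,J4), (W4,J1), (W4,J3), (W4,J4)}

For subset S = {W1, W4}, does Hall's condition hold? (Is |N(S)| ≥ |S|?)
Yes: |N(S)| = 3, |S| = 2

Subset S = {W1, W4}
Neighbors N(S) = {J1, J3, J4}

|N(S)| = 3, |S| = 2
Hall's condition: |N(S)| ≥ |S| is satisfied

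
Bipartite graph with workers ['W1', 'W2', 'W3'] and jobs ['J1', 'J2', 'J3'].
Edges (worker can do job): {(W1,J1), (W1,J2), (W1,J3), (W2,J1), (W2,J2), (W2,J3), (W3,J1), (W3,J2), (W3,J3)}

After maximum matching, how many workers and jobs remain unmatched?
Unmatched: 0 workers, 0 jobs

Maximum matching size: 3
Workers: 3 total, 3 matched, 0 unmatched
Jobs: 3 total, 3 matched, 0 unmatched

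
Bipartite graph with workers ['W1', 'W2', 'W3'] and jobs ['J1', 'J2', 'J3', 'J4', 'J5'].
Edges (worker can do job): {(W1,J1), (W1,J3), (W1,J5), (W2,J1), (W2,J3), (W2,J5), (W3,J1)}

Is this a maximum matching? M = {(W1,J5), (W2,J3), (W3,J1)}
Yes, size 3 is maximum

Proposed matching has size 3.
Maximum matching size for this graph: 3.

This is a maximum matching.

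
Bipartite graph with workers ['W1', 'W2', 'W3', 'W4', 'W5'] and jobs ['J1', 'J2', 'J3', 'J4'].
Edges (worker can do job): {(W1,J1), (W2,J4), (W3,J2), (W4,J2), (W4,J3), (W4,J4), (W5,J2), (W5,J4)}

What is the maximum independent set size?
Maximum independent set = 5

By König's theorem:
- Min vertex cover = Max matching = 4
- Max independent set = Total vertices - Min vertex cover
- Max independent set = 9 - 4 = 5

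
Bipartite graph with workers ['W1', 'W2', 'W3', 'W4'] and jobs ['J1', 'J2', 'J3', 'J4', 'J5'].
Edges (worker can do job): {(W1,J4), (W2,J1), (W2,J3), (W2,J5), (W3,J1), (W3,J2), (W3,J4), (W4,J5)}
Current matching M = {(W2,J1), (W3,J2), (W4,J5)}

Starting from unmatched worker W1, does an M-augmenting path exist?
Yes: W1 → J4

An M-augmenting path alternates non-matching / matching edges, starting and ending at unmatched vertices.
Path: W1 → J4
(J4 is unmatched in M, so the path is augmenting.)
Flipping edges along this path would increase |M| from 3 to 4.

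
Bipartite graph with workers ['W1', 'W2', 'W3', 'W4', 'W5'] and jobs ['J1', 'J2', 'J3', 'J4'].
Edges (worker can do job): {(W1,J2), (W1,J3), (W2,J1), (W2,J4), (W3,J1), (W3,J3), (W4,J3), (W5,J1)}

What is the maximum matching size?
Maximum matching size = 4

Maximum matching: {(W1,J2), (W2,J4), (W3,J1), (W4,J3)}
Size: 4

This assigns 4 workers to 4 distinct jobs.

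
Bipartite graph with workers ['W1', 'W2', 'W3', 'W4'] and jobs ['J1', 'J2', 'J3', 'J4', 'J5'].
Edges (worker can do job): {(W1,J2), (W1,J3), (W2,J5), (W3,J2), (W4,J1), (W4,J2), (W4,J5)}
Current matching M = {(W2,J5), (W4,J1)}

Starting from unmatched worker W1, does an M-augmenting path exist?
Yes: W1 → J3

An M-augmenting path alternates non-matching / matching edges, starting and ending at unmatched vertices.
Path: W1 → J3
(J3 is unmatched in M, so the path is augmenting.)
Flipping edges along this path would increase |M| from 2 to 3.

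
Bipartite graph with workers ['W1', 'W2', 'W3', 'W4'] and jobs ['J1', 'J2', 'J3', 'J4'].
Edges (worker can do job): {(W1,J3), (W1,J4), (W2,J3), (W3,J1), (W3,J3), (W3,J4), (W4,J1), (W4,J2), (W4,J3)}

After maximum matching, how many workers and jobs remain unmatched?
Unmatched: 0 workers, 0 jobs

Maximum matching size: 4
Workers: 4 total, 4 matched, 0 unmatched
Jobs: 4 total, 4 matched, 0 unmatched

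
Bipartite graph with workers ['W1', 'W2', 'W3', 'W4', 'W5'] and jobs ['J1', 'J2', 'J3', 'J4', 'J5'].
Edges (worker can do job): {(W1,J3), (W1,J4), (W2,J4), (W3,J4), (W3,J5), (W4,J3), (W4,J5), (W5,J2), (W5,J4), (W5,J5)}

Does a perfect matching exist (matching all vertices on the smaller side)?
No, maximum matching has size 4 < 5

Maximum matching has size 4, need 5 for perfect matching.
Unmatched workers: ['W2']
Unmatched jobs: ['J1']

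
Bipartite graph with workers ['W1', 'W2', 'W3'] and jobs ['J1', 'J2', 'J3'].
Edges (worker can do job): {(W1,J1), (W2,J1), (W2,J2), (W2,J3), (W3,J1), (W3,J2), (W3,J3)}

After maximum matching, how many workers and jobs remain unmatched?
Unmatched: 0 workers, 0 jobs

Maximum matching size: 3
Workers: 3 total, 3 matched, 0 unmatched
Jobs: 3 total, 3 matched, 0 unmatched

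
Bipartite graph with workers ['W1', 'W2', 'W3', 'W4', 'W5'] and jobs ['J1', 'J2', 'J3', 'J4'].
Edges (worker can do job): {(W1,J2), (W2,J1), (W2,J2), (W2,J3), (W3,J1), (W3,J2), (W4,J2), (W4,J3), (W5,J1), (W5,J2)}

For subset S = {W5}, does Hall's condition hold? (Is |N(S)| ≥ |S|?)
Yes: |N(S)| = 2, |S| = 1

Subset S = {W5}
Neighbors N(S) = {J1, J2}

|N(S)| = 2, |S| = 1
Hall's condition: |N(S)| ≥ |S| is satisfied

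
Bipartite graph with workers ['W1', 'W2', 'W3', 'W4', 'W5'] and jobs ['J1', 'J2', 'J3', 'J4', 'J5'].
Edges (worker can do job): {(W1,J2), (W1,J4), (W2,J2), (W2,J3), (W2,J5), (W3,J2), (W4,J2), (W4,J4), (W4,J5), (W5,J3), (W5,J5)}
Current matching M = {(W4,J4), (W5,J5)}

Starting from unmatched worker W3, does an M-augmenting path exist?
Yes: W3 → J2

An M-augmenting path alternates non-matching / matching edges, starting and ending at unmatched vertices.
Path: W3 → J2
(J2 is unmatched in M, so the path is augmenting.)
Flipping edges along this path would increase |M| from 2 to 3.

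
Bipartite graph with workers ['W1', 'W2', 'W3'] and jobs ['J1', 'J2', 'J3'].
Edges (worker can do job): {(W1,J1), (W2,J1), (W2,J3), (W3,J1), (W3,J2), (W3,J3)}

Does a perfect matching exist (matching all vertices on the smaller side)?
Yes, perfect matching exists (size 3)

Perfect matching: {(W1,J1), (W2,J3), (W3,J2)}
All 3 vertices on the smaller side are matched.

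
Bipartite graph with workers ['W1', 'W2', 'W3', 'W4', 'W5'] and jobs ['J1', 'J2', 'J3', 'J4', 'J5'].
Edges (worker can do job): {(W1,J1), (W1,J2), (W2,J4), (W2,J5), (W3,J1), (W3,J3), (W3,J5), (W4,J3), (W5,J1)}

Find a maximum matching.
Matching: {(W1,J2), (W2,J4), (W3,J5), (W4,J3), (W5,J1)}

Maximum matching (size 5):
  W1 → J2
  W2 → J4
  W3 → J5
  W4 → J3
  W5 → J1

Each worker is assigned to at most one job, and each job to at most one worker.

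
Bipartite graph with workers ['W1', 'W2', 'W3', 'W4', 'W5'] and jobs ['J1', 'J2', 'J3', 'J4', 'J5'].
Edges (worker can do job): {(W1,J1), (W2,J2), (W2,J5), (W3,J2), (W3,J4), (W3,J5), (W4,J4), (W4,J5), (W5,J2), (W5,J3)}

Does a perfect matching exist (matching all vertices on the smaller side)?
Yes, perfect matching exists (size 5)

Perfect matching: {(W1,J1), (W2,J2), (W3,J5), (W4,J4), (W5,J3)}
All 5 vertices on the smaller side are matched.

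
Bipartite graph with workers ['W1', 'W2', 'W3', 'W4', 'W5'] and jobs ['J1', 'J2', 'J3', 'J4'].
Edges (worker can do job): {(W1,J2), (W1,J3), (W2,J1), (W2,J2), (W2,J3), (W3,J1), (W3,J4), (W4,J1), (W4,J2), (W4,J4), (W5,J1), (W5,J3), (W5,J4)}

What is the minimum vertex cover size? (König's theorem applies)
Minimum vertex cover size = 4

By König's theorem: in bipartite graphs,
min vertex cover = max matching = 4

Maximum matching has size 4, so minimum vertex cover also has size 4.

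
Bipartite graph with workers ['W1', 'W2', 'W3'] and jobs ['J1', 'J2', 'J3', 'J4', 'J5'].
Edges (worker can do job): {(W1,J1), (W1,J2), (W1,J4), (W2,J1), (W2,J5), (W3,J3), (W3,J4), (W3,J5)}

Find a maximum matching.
Matching: {(W1,J1), (W2,J5), (W3,J4)}

Maximum matching (size 3):
  W1 → J1
  W2 → J5
  W3 → J4

Each worker is assigned to at most one job, and each job to at most one worker.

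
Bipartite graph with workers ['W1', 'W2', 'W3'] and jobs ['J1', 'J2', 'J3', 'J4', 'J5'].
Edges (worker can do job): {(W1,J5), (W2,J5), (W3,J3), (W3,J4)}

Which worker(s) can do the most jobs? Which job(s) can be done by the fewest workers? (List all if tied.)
Most versatile: W3 (2 jobs); Least covered: J1, J2 (0 workers)

Worker degrees (jobs they can do): W1:1, W2:1, W3:2
Job degrees (workers who can do it): J1:0, J2:0, J3:1, J4:1, J5:2

Maximum worker degree is 2, achieved by: W3
Minimum job degree is 0, achieved by: J1, J2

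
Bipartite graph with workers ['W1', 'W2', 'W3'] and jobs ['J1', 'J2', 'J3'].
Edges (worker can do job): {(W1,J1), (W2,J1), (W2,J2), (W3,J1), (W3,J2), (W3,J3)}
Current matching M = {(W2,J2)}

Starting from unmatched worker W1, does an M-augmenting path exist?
Yes: W1 → J1

An M-augmenting path alternates non-matching / matching edges, starting and ending at unmatched vertices.
Path: W1 → J1
(J1 is unmatched in M, so the path is augmenting.)
Flipping edges along this path would increase |M| from 1 to 2.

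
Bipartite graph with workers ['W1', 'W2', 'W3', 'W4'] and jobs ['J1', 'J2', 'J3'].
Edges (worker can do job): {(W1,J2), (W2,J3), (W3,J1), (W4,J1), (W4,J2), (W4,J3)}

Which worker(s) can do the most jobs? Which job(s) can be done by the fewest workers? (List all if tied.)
Most versatile: W4 (3 jobs); Least covered: J1, J2, J3 (2 workers)

Worker degrees (jobs they can do): W1:1, W2:1, W3:1, W4:3
Job degrees (workers who can do it): J1:2, J2:2, J3:2

Maximum worker degree is 3, achieved by: W4
Minimum job degree is 2, achieved by: J1, J2, J3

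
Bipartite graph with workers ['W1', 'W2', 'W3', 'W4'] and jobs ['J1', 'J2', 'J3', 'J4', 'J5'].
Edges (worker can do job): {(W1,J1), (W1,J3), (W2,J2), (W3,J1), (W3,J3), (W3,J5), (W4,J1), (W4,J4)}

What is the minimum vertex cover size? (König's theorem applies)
Minimum vertex cover size = 4

By König's theorem: in bipartite graphs,
min vertex cover = max matching = 4

Maximum matching has size 4, so minimum vertex cover also has size 4.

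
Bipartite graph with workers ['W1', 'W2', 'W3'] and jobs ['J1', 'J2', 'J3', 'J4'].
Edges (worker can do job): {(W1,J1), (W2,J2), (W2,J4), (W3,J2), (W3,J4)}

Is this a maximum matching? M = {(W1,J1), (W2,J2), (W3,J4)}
Yes, size 3 is maximum

Proposed matching has size 3.
Maximum matching size for this graph: 3.

This is a maximum matching.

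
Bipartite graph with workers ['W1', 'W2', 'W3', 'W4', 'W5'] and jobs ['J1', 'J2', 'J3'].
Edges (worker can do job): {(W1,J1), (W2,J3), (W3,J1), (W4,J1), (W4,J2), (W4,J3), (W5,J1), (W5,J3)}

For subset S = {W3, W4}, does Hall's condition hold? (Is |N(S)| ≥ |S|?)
Yes: |N(S)| = 3, |S| = 2

Subset S = {W3, W4}
Neighbors N(S) = {J1, J2, J3}

|N(S)| = 3, |S| = 2
Hall's condition: |N(S)| ≥ |S| is satisfied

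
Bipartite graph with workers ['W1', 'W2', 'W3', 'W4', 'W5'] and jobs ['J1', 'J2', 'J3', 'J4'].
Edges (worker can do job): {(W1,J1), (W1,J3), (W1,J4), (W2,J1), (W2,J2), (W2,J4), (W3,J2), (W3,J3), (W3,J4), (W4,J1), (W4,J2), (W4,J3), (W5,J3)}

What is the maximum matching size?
Maximum matching size = 4

Maximum matching: {(W1,J4), (W2,J2), (W3,J3), (W4,J1)}
Size: 4

This assigns 4 workers to 4 distinct jobs.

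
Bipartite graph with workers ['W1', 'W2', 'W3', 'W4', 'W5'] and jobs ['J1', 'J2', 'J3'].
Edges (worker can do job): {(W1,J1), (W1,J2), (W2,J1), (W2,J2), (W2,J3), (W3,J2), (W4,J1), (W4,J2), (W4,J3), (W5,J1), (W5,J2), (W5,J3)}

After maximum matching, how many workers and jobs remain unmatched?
Unmatched: 2 workers, 0 jobs

Maximum matching size: 3
Workers: 5 total, 3 matched, 2 unmatched
Jobs: 3 total, 3 matched, 0 unmatched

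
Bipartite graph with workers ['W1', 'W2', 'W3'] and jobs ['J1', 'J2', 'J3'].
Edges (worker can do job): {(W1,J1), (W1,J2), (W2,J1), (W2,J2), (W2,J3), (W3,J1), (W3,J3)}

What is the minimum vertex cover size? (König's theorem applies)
Minimum vertex cover size = 3

By König's theorem: in bipartite graphs,
min vertex cover = max matching = 3

Maximum matching has size 3, so minimum vertex cover also has size 3.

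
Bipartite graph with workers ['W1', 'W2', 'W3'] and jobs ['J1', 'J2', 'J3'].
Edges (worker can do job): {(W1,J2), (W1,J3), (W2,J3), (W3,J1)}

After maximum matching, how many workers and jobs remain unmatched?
Unmatched: 0 workers, 0 jobs

Maximum matching size: 3
Workers: 3 total, 3 matched, 0 unmatched
Jobs: 3 total, 3 matched, 0 unmatched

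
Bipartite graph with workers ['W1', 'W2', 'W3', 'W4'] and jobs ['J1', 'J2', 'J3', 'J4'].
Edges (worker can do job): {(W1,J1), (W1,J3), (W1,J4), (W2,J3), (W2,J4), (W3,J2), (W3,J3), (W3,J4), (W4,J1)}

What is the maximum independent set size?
Maximum independent set = 4

By König's theorem:
- Min vertex cover = Max matching = 4
- Max independent set = Total vertices - Min vertex cover
- Max independent set = 8 - 4 = 4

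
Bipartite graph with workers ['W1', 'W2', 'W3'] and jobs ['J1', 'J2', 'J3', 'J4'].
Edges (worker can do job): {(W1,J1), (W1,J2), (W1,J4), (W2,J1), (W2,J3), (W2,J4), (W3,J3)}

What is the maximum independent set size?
Maximum independent set = 4

By König's theorem:
- Min vertex cover = Max matching = 3
- Max independent set = Total vertices - Min vertex cover
- Max independent set = 7 - 3 = 4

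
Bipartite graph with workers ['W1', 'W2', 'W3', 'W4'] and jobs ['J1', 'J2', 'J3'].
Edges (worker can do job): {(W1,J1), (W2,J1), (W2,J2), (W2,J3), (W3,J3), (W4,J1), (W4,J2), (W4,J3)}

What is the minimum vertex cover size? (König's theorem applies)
Minimum vertex cover size = 3

By König's theorem: in bipartite graphs,
min vertex cover = max matching = 3

Maximum matching has size 3, so minimum vertex cover also has size 3.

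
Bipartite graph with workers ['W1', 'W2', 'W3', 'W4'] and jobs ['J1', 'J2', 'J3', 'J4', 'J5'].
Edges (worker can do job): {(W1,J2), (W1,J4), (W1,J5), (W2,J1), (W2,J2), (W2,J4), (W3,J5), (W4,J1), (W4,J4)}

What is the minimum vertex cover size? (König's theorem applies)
Minimum vertex cover size = 4

By König's theorem: in bipartite graphs,
min vertex cover = max matching = 4

Maximum matching has size 4, so minimum vertex cover also has size 4.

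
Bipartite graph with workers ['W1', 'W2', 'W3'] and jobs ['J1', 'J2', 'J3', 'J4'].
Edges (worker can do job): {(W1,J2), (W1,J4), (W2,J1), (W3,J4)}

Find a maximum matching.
Matching: {(W1,J2), (W2,J1), (W3,J4)}

Maximum matching (size 3):
  W1 → J2
  W2 → J1
  W3 → J4

Each worker is assigned to at most one job, and each job to at most one worker.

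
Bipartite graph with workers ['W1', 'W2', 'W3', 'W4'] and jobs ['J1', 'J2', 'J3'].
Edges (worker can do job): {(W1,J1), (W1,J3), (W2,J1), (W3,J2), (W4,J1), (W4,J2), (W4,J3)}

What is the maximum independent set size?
Maximum independent set = 4

By König's theorem:
- Min vertex cover = Max matching = 3
- Max independent set = Total vertices - Min vertex cover
- Max independent set = 7 - 3 = 4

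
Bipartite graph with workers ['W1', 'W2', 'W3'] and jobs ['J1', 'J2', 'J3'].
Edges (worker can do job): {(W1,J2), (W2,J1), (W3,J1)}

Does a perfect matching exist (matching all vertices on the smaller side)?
No, maximum matching has size 2 < 3

Maximum matching has size 2, need 3 for perfect matching.
Unmatched workers: ['W2']
Unmatched jobs: ['J3']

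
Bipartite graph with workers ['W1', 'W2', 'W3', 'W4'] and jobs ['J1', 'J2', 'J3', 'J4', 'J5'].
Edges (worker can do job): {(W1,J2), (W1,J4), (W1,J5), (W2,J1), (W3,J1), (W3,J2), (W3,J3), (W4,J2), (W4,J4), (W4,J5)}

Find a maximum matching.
Matching: {(W1,J4), (W2,J1), (W3,J3), (W4,J2)}

Maximum matching (size 4):
  W1 → J4
  W2 → J1
  W3 → J3
  W4 → J2

Each worker is assigned to at most one job, and each job to at most one worker.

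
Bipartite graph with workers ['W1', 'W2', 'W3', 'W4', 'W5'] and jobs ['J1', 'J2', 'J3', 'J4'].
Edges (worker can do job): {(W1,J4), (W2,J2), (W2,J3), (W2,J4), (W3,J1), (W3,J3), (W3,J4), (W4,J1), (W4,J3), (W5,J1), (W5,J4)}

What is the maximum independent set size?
Maximum independent set = 5

By König's theorem:
- Min vertex cover = Max matching = 4
- Max independent set = Total vertices - Min vertex cover
- Max independent set = 9 - 4 = 5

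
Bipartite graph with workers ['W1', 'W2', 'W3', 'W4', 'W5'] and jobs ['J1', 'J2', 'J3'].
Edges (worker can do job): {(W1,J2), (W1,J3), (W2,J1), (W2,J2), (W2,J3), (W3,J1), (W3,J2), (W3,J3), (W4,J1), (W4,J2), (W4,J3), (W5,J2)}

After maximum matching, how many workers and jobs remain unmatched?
Unmatched: 2 workers, 0 jobs

Maximum matching size: 3
Workers: 5 total, 3 matched, 2 unmatched
Jobs: 3 total, 3 matched, 0 unmatched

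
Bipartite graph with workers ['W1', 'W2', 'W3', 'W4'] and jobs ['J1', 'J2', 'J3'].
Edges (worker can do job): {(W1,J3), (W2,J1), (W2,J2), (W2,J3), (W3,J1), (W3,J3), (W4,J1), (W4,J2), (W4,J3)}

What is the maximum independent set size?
Maximum independent set = 4

By König's theorem:
- Min vertex cover = Max matching = 3
- Max independent set = Total vertices - Min vertex cover
- Max independent set = 7 - 3 = 4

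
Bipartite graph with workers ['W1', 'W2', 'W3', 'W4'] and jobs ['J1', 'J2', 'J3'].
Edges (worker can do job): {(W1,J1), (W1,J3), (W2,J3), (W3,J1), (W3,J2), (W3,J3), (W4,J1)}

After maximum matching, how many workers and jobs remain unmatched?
Unmatched: 1 workers, 0 jobs

Maximum matching size: 3
Workers: 4 total, 3 matched, 1 unmatched
Jobs: 3 total, 3 matched, 0 unmatched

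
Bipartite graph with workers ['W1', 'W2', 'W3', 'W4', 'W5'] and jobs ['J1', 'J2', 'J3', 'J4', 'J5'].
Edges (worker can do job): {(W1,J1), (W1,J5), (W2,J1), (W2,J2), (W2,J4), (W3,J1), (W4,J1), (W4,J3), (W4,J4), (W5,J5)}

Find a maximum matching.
Matching: {(W2,J2), (W3,J1), (W4,J3), (W5,J5)}

Maximum matching (size 4):
  W2 → J2
  W3 → J1
  W4 → J3
  W5 → J5

Each worker is assigned to at most one job, and each job to at most one worker.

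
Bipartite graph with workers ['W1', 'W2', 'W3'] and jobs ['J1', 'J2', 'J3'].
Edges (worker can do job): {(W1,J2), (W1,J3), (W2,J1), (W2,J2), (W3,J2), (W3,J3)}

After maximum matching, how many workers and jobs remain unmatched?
Unmatched: 0 workers, 0 jobs

Maximum matching size: 3
Workers: 3 total, 3 matched, 0 unmatched
Jobs: 3 total, 3 matched, 0 unmatched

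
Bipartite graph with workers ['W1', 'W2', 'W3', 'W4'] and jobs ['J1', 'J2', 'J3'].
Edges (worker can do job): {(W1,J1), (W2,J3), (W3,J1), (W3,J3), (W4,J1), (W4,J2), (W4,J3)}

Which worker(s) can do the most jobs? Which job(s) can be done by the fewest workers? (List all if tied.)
Most versatile: W4 (3 jobs); Least covered: J2 (1 workers)

Worker degrees (jobs they can do): W1:1, W2:1, W3:2, W4:3
Job degrees (workers who can do it): J1:3, J2:1, J3:3

Maximum worker degree is 3, achieved by: W4
Minimum job degree is 1, achieved by: J2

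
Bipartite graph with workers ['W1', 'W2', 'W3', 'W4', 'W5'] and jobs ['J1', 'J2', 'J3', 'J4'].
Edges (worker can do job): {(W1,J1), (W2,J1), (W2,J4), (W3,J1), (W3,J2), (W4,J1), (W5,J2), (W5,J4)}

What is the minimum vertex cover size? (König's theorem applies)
Minimum vertex cover size = 3

By König's theorem: in bipartite graphs,
min vertex cover = max matching = 3

Maximum matching has size 3, so minimum vertex cover also has size 3.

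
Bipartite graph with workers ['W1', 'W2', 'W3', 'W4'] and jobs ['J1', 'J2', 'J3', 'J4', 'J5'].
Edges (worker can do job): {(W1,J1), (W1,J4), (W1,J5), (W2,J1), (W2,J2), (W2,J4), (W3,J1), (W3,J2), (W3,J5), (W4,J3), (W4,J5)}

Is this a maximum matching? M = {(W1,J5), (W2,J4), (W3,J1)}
No, size 3 is not maximum

Proposed matching has size 3.
Maximum matching size for this graph: 4.

This is NOT maximum - can be improved to size 4.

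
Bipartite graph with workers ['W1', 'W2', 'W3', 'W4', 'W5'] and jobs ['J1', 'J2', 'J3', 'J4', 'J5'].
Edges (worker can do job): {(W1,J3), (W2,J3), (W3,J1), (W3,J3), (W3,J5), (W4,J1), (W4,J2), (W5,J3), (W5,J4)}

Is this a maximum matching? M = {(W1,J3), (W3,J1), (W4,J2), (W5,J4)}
Yes, size 4 is maximum

Proposed matching has size 4.
Maximum matching size for this graph: 4.

This is a maximum matching.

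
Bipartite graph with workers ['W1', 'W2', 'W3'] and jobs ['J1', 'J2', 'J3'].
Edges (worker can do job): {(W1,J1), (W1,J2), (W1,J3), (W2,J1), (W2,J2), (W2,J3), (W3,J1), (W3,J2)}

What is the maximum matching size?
Maximum matching size = 3

Maximum matching: {(W1,J2), (W2,J3), (W3,J1)}
Size: 3

This assigns 3 workers to 3 distinct jobs.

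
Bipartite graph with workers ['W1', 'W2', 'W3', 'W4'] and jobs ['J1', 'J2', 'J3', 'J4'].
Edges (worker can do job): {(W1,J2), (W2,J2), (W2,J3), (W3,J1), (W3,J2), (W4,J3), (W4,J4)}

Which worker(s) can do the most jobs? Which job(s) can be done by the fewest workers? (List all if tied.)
Most versatile: W2, W3, W4 (2 jobs); Least covered: J1, J4 (1 workers)

Worker degrees (jobs they can do): W1:1, W2:2, W3:2, W4:2
Job degrees (workers who can do it): J1:1, J2:3, J3:2, J4:1

Maximum worker degree is 2, achieved by: W2, W3, W4
Minimum job degree is 1, achieved by: J1, J4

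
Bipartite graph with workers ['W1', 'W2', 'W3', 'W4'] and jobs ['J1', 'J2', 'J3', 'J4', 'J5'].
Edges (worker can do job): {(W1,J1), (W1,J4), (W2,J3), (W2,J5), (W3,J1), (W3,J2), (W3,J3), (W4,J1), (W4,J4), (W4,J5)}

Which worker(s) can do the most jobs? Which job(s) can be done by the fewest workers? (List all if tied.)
Most versatile: W3, W4 (3 jobs); Least covered: J2 (1 workers)

Worker degrees (jobs they can do): W1:2, W2:2, W3:3, W4:3
Job degrees (workers who can do it): J1:3, J2:1, J3:2, J4:2, J5:2

Maximum worker degree is 3, achieved by: W3, W4
Minimum job degree is 1, achieved by: J2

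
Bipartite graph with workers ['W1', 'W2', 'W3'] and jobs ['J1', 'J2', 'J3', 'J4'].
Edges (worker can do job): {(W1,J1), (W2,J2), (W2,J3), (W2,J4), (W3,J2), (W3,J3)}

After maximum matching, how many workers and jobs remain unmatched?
Unmatched: 0 workers, 1 jobs

Maximum matching size: 3
Workers: 3 total, 3 matched, 0 unmatched
Jobs: 4 total, 3 matched, 1 unmatched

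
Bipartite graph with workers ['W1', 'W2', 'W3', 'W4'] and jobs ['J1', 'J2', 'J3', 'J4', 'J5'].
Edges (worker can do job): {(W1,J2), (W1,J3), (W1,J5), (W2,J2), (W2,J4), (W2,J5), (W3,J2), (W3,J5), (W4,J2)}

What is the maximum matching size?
Maximum matching size = 4

Maximum matching: {(W1,J3), (W2,J4), (W3,J5), (W4,J2)}
Size: 4

This assigns 4 workers to 4 distinct jobs.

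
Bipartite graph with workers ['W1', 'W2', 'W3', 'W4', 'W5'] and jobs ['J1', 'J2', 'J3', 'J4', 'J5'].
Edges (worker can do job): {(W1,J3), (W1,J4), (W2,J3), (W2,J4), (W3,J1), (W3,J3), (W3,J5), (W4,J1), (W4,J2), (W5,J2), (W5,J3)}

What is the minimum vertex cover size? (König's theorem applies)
Minimum vertex cover size = 5

By König's theorem: in bipartite graphs,
min vertex cover = max matching = 5

Maximum matching has size 5, so minimum vertex cover also has size 5.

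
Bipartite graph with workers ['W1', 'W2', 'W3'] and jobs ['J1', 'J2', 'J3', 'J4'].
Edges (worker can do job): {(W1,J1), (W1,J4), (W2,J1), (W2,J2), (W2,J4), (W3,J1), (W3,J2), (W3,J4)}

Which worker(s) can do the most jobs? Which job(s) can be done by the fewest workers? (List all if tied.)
Most versatile: W2, W3 (3 jobs); Least covered: J3 (0 workers)

Worker degrees (jobs they can do): W1:2, W2:3, W3:3
Job degrees (workers who can do it): J1:3, J2:2, J3:0, J4:3

Maximum worker degree is 3, achieved by: W2, W3
Minimum job degree is 0, achieved by: J3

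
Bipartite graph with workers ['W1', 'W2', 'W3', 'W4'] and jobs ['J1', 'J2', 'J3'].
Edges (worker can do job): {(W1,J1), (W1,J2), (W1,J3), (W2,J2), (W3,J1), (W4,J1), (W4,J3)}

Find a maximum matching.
Matching: {(W1,J2), (W3,J1), (W4,J3)}

Maximum matching (size 3):
  W1 → J2
  W3 → J1
  W4 → J3

Each worker is assigned to at most one job, and each job to at most one worker.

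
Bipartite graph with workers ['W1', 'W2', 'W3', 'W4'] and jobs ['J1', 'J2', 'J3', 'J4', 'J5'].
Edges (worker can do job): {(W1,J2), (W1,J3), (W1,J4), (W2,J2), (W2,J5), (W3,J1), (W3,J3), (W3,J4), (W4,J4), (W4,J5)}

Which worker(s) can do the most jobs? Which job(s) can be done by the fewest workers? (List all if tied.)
Most versatile: W1, W3 (3 jobs); Least covered: J1 (1 workers)

Worker degrees (jobs they can do): W1:3, W2:2, W3:3, W4:2
Job degrees (workers who can do it): J1:1, J2:2, J3:2, J4:3, J5:2

Maximum worker degree is 3, achieved by: W1, W3
Minimum job degree is 1, achieved by: J1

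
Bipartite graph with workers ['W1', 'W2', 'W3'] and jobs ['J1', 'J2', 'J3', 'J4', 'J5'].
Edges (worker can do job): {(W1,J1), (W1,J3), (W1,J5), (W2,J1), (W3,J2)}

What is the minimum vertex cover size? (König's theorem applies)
Minimum vertex cover size = 3

By König's theorem: in bipartite graphs,
min vertex cover = max matching = 3

Maximum matching has size 3, so minimum vertex cover also has size 3.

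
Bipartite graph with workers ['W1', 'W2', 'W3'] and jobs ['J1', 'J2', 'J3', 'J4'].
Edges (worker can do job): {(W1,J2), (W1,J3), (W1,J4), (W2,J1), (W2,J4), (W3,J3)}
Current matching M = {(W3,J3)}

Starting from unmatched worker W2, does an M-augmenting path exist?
Yes: W2 → J1

An M-augmenting path alternates non-matching / matching edges, starting and ending at unmatched vertices.
Path: W2 → J1
(J1 is unmatched in M, so the path is augmenting.)
Flipping edges along this path would increase |M| from 1 to 2.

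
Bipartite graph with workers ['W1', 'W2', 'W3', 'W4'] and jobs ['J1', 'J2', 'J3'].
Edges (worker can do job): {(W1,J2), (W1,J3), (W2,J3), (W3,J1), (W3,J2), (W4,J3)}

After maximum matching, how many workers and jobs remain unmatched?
Unmatched: 1 workers, 0 jobs

Maximum matching size: 3
Workers: 4 total, 3 matched, 1 unmatched
Jobs: 3 total, 3 matched, 0 unmatched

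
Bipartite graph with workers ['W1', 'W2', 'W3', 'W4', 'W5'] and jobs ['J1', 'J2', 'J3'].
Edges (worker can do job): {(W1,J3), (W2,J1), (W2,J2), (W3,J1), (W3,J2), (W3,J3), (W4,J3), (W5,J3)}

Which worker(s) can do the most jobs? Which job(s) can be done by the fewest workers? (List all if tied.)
Most versatile: W3 (3 jobs); Least covered: J1, J2 (2 workers)

Worker degrees (jobs they can do): W1:1, W2:2, W3:3, W4:1, W5:1
Job degrees (workers who can do it): J1:2, J2:2, J3:4

Maximum worker degree is 3, achieved by: W3
Minimum job degree is 2, achieved by: J1, J2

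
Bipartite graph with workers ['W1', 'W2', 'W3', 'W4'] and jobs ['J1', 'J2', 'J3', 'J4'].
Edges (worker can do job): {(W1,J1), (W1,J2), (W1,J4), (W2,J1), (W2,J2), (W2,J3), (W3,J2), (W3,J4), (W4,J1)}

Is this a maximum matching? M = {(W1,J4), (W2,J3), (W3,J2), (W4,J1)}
Yes, size 4 is maximum

Proposed matching has size 4.
Maximum matching size for this graph: 4.

This is a maximum matching.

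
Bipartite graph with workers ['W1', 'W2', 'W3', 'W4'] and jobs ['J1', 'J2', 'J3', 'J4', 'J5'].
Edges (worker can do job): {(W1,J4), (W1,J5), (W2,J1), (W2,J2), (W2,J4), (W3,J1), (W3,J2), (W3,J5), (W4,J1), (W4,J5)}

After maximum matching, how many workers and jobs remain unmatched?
Unmatched: 0 workers, 1 jobs

Maximum matching size: 4
Workers: 4 total, 4 matched, 0 unmatched
Jobs: 5 total, 4 matched, 1 unmatched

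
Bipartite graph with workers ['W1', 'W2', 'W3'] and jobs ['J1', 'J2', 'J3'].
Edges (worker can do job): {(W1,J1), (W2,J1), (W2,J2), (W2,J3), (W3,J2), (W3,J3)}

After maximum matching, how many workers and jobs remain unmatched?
Unmatched: 0 workers, 0 jobs

Maximum matching size: 3
Workers: 3 total, 3 matched, 0 unmatched
Jobs: 3 total, 3 matched, 0 unmatched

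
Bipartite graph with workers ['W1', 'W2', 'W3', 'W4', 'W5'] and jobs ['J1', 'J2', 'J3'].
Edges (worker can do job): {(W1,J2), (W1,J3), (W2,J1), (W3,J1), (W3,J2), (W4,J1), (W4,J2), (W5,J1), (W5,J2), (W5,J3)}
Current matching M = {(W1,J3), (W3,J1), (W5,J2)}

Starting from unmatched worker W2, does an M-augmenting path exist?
No augmenting path from W2

Alternating search from W2 reaches jobs: {J1, J2, J3}.
Every reachable job is already matched in M, and following those matched edges back to workers exposes no further unvisited jobs.
No M-augmenting path from W2 exists.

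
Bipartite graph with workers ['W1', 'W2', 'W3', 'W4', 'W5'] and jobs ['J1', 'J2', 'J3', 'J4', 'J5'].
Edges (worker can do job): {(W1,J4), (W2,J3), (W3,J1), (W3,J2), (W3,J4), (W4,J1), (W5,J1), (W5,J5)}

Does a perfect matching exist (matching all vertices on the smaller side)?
Yes, perfect matching exists (size 5)

Perfect matching: {(W1,J4), (W2,J3), (W3,J2), (W4,J1), (W5,J5)}
All 5 vertices on the smaller side are matched.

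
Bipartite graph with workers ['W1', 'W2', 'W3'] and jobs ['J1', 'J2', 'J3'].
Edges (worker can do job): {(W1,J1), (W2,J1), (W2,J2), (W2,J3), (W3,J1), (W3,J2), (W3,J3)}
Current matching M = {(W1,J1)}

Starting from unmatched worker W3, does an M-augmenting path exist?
Yes: W3 → J2

An M-augmenting path alternates non-matching / matching edges, starting and ending at unmatched vertices.
Path: W3 → J2
(J2 is unmatched in M, so the path is augmenting.)
Flipping edges along this path would increase |M| from 1 to 2.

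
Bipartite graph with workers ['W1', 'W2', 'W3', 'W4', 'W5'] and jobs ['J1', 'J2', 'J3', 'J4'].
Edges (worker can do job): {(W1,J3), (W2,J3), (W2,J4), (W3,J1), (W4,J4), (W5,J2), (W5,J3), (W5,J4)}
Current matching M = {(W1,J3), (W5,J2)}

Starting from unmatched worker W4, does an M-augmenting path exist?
Yes: W4 → J4

An M-augmenting path alternates non-matching / matching edges, starting and ending at unmatched vertices.
Path: W4 → J4
(J4 is unmatched in M, so the path is augmenting.)
Flipping edges along this path would increase |M| from 2 to 3.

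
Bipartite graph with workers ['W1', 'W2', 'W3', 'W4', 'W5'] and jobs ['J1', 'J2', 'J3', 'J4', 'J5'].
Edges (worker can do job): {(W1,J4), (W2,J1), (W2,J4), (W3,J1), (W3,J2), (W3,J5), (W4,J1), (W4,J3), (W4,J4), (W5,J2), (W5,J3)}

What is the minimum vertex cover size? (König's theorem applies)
Minimum vertex cover size = 5

By König's theorem: in bipartite graphs,
min vertex cover = max matching = 5

Maximum matching has size 5, so minimum vertex cover also has size 5.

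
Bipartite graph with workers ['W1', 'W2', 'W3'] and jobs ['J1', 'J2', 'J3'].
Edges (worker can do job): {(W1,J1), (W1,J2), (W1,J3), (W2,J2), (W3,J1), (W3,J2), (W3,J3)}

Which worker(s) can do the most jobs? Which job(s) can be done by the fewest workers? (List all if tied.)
Most versatile: W1, W3 (3 jobs); Least covered: J1, J3 (2 workers)

Worker degrees (jobs they can do): W1:3, W2:1, W3:3
Job degrees (workers who can do it): J1:2, J2:3, J3:2

Maximum worker degree is 3, achieved by: W1, W3
Minimum job degree is 2, achieved by: J1, J3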